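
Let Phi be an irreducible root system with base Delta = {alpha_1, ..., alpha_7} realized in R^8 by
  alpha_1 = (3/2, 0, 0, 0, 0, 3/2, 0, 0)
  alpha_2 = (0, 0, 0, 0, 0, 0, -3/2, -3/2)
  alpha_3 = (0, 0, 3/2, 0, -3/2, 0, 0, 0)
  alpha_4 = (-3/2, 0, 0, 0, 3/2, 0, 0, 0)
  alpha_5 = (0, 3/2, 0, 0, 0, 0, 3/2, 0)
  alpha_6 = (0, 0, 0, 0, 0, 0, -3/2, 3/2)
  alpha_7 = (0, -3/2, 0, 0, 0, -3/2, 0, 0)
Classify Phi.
Compute the Cartan integers a_ij = 2(alpha_i, alpha_j)/(alpha_j, alpha_j); the resulting 7x7 Cartan matrix is
[[2, 0, 0, -1, 0, 0, -1], [0, 2, 0, 0, -1, 0, 0], [0, 0, 2, -1, 0, 0, 0], [-1, 0, -1, 2, 0, 0, 0], [0, -1, 0, 0, 2, -1, -1], [0, 0, 0, 0, -1, 2, 0], [-1, 0, 0, 0, -1, 0, 2]].
All simple roots have the same length, so the diagram is simply laced. The associated Dynkin diagram is a chain of 5 nodes with a fork of two nodes at one end (D_7), so the type is D_7 (the algebra so(14)).

D_7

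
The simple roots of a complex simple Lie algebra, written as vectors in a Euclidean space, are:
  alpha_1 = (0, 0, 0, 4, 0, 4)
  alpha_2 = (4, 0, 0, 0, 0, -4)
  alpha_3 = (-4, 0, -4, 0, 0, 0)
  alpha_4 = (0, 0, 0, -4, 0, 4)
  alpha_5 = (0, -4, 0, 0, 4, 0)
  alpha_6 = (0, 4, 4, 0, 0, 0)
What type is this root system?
Compute the Cartan integers a_ij = 2(alpha_i, alpha_j)/(alpha_j, alpha_j); the resulting 6x6 Cartan matrix is
[[2, -1, 0, 0, 0, 0], [-1, 2, -1, -1, 0, 0], [0, -1, 2, 0, 0, -1], [0, -1, 0, 2, 0, 0], [0, 0, 0, 0, 2, -1], [0, 0, -1, 0, -1, 2]].
All simple roots have the same length, so the diagram is simply laced. The associated Dynkin diagram is a chain of 4 nodes with a fork of two nodes at one end (D_6), so the type is D_6 (the algebra so(12)).

D6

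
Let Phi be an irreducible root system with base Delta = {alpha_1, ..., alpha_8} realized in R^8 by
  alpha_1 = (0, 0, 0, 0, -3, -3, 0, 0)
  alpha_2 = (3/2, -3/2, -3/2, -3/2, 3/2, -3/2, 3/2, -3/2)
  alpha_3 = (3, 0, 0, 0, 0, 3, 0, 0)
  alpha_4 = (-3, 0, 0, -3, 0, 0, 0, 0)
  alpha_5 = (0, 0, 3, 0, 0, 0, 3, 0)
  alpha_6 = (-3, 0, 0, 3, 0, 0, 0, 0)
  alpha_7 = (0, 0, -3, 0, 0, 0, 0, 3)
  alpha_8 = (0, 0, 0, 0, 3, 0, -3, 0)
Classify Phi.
E_8

Compute the Cartan integers a_ij = 2(alpha_i, alpha_j)/(alpha_j, alpha_j); the resulting 8x8 Cartan matrix is
[[2, 0, -1, 0, 0, 0, 0, -1], [0, 2, 0, 0, 0, -1, 0, 0], [-1, 0, 2, -1, 0, -1, 0, 0], [0, 0, -1, 2, 0, 0, 0, 0], [0, 0, 0, 0, 2, 0, -1, -1], [0, -1, -1, 0, 0, 2, 0, 0], [0, 0, 0, 0, -1, 0, 2, 0], [-1, 0, 0, 0, -1, 0, 0, 2]].
All simple roots have the same length, so the diagram is simply laced. The associated Dynkin diagram is a chain of 7 nodes with one extra node attached to the third node from one end (E_8), so the type is E_8.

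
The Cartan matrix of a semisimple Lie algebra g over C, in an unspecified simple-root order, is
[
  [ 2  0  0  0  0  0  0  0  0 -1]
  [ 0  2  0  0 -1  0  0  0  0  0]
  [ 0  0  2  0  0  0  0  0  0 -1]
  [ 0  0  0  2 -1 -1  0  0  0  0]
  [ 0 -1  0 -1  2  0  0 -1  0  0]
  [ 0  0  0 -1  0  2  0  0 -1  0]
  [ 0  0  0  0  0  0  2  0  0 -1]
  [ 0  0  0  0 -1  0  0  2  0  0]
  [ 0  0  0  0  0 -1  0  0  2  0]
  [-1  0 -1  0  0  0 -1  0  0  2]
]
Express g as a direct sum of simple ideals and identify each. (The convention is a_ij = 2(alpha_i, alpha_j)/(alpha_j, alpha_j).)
D_4 (so(8)) + D_6 (so(12))

The diagram associated to this matrix has two connected components: the simple roots {alpha_1, alpha_3, alpha_7, alpha_10} form a chain of 2 nodes with a fork of two nodes at one end (D_4), and {alpha_2, alpha_4, alpha_5, alpha_6, alpha_8, alpha_9} form a chain of 4 nodes with a fork of two nodes at one end (D_6). A semisimple Lie algebra decomposes uniquely as the direct sum of simple ideals, one per connected component of its Dynkin diagram, so g ≅ D_4 ⊕ D_6 (dimension 28 + 66 = 94).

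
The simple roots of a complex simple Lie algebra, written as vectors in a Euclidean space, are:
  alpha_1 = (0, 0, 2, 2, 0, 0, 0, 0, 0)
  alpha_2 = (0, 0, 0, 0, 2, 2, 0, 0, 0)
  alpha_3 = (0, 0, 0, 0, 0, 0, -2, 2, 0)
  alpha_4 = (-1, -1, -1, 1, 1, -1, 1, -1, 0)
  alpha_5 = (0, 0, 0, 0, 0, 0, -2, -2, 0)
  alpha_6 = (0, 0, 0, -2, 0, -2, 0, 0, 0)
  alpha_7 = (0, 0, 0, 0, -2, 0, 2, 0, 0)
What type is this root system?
Compute the Cartan integers a_ij = 2(alpha_i, alpha_j)/(alpha_j, alpha_j); the resulting 7x7 Cartan matrix is
[[2, 0, 0, 0, 0, -1, 0], [0, 2, 0, 0, 0, -1, -1], [0, 0, 2, -1, 0, 0, -1], [0, 0, -1, 2, 0, 0, 0], [0, 0, 0, 0, 2, 0, -1], [-1, -1, 0, 0, 0, 2, 0], [0, -1, -1, 0, -1, 0, 2]].
All simple roots have the same length, so the diagram is simply laced. The associated Dynkin diagram is a chain of 6 nodes with one extra node attached to the third node from one end (E_7), so the type is E_7.

E_7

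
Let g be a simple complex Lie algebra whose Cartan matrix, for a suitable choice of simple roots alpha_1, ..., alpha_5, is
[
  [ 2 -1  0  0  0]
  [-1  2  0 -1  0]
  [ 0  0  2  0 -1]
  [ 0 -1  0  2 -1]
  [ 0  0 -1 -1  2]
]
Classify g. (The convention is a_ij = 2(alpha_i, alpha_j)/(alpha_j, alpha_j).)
The matrix has rank 5 with 2's on the diagonal. Reading the off-diagonal entries as Dynkin edges (a single edge where a_ij = a_ji = -1; a double or triple edge where a_ij * a_ji = 2 or 3), the diagram is a chain of 5 nodes with single edges (A_5). One simple-root ordering that puts it in standard form is (alpha_3, alpha_5, alpha_4, alpha_2, alpha_1). So the algebra is type A_5, i.e. sl(6).

A5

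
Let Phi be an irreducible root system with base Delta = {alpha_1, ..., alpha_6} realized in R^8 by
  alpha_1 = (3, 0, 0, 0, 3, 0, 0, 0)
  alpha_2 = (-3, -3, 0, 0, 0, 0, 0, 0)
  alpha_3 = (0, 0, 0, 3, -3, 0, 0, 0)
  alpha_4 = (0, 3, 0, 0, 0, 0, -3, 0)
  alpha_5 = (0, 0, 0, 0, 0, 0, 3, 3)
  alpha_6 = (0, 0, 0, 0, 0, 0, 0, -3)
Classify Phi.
Compute the Cartan integers a_ij = 2(alpha_i, alpha_j)/(alpha_j, alpha_j); the resulting 6x6 Cartan matrix is
[[2, -1, -1, 0, 0, 0], [-1, 2, 0, -1, 0, 0], [-1, 0, 2, 0, 0, 0], [0, -1, 0, 2, -1, 0], [0, 0, 0, -1, 2, -2], [0, 0, 0, 0, -1, 2]].
The roots have two lengths (squared-length ratio 2:1); the short ones are alpha_{6}. The associated Dynkin diagram is a chain of 6 nodes with a double edge at one end; the terminal node there is the unique short simple root (B_6), so the type is B_6 (the algebra so(13)).

B6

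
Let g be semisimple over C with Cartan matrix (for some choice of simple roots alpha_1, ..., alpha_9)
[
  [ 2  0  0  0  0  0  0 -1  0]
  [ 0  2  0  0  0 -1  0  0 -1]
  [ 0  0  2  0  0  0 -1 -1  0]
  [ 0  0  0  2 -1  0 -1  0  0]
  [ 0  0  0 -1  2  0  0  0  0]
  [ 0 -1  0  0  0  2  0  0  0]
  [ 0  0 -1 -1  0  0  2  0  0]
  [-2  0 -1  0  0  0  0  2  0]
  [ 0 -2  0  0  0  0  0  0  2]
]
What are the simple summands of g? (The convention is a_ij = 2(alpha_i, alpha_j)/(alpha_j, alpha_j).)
B_6 (so(13)) + C_3 (sp(6))

The diagram associated to this matrix has two connected components: the simple roots {alpha_1, alpha_3, alpha_4, alpha_5, alpha_7, alpha_8} form a chain of 6 nodes with a double edge at one end; the terminal node there is the unique short simple root (B_6), and {alpha_2, alpha_6, alpha_9} form a chain of 3 nodes with a double edge at one end; the terminal node there is the unique long simple root (C_3). A semisimple Lie algebra decomposes uniquely as the direct sum of simple ideals, one per connected component of its Dynkin diagram, so g ≅ B_6 ⊕ C_3 (dimension 78 + 21 = 99).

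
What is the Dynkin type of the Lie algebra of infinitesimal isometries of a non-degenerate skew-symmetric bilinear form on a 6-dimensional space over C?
This is sp(6), which has dimension 6(6+1)/2 = 21 and rank 6/2 = 3. In the classification of classical Lie algebras, the symplectic algebra sp(2n) has type C_n; here n = 3, so the Dynkin diagram is a chain of 3 nodes with a double edge at one end; the terminal node there is the unique long simple root (C_3). Hence the type is C_3.

type C_3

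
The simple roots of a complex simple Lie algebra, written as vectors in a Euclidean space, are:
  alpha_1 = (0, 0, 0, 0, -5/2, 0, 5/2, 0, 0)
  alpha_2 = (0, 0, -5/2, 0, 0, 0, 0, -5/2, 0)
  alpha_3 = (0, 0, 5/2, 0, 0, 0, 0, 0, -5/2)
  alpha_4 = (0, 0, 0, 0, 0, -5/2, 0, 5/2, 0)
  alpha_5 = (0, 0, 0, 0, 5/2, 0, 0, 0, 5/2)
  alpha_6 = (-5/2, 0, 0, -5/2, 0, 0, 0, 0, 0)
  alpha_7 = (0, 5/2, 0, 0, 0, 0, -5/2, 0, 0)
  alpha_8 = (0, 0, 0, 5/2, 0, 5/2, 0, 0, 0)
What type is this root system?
A8

Compute the Cartan integers a_ij = 2(alpha_i, alpha_j)/(alpha_j, alpha_j); the resulting 8x8 Cartan matrix is
[[2, 0, 0, 0, -1, 0, -1, 0], [0, 2, -1, -1, 0, 0, 0, 0], [0, -1, 2, 0, -1, 0, 0, 0], [0, -1, 0, 2, 0, 0, 0, -1], [-1, 0, -1, 0, 2, 0, 0, 0], [0, 0, 0, 0, 0, 2, 0, -1], [-1, 0, 0, 0, 0, 0, 2, 0], [0, 0, 0, -1, 0, -1, 0, 2]].
All simple roots have the same length, so the diagram is simply laced. The associated Dynkin diagram is a chain of 8 nodes with single edges (A_8), so the type is A_8 (the algebra sl(9)).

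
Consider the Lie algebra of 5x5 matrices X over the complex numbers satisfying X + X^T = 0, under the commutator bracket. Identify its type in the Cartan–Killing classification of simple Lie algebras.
type B_2

This is so(5) with 5 odd, which has dimension 5(5-1)/2 = 10 and rank (5-1)/2 = 2. In the classification of classical Lie algebras, the orthogonal algebra so(2n+1) in an odd number of variables has type B_n; here n = 2, so the Dynkin diagram is a chain of 2 nodes with a double edge at one end; the terminal node there is the unique short simple root (B_2). Hence the type is B_2.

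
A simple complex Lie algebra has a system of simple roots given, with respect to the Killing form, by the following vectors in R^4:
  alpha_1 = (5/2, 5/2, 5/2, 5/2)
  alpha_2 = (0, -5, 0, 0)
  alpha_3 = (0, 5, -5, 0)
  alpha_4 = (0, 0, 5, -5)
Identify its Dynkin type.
Compute the Cartan integers a_ij = 2(alpha_i, alpha_j)/(alpha_j, alpha_j); the resulting 4x4 Cartan matrix is
[[2, -1, 0, 0], [-1, 2, -1, 0], [0, -2, 2, -1], [0, 0, -1, 2]].
The roots have two lengths (squared-length ratio 2:1); the short ones are alpha_{1,2}. The associated Dynkin diagram is a chain of 4 nodes with a double edge between the middle two (F_4), so the type is F_4.

type F_4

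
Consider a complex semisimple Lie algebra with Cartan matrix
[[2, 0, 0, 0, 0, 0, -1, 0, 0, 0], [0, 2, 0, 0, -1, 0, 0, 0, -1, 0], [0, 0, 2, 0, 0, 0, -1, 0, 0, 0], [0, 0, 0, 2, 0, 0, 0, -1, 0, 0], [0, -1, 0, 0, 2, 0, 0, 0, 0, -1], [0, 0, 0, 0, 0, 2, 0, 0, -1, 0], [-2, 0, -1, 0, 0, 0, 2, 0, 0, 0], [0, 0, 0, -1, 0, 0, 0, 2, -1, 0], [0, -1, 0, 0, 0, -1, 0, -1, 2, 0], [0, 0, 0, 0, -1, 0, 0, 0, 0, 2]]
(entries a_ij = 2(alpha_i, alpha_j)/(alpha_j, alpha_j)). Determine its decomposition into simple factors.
The diagram associated to this matrix has two connected components: the simple roots {alpha_1, alpha_3, alpha_7} form a chain of 3 nodes with a double edge at one end; the terminal node there is the unique short simple root (B_3), and {alpha_2, alpha_4, alpha_5, alpha_6, alpha_8, alpha_9, alpha_10} form a chain of 6 nodes with one extra node attached to the third node from one end (E_7). A semisimple Lie algebra decomposes uniquely as the direct sum of simple ideals, one per connected component of its Dynkin diagram, so g ≅ B_3 ⊕ E_7 (dimension 21 + 133 = 154).

B_3 (so(7)) + E_7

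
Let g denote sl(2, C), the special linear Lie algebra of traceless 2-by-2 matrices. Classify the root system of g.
This is sl(2), which has dimension 2^2 - 1 = 3 and rank 2 - 1 = 1 (a Cartan subalgebra is the diagonal traceless matrices). In the classification of classical Lie algebras, the special linear algebra sl(n+1) has type A_n; here n = 1, so the Dynkin diagram is a chain of 1 nodes with single edges (A_1). Hence the type is A_1.

A_1 (sl(2))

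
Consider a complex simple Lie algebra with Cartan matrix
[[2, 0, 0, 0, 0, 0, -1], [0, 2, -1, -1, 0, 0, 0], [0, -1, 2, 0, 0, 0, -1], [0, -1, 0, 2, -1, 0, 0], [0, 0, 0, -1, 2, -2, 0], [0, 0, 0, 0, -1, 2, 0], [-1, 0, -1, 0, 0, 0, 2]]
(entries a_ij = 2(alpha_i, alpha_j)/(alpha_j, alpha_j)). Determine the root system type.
The matrix has rank 7 with 2's on the diagonal. Reading the off-diagonal entries as Dynkin edges (a single edge where a_ij = a_ji = -1; a double or triple edge where a_ij * a_ji = 2 or 3), the diagram is a chain of 7 nodes with a double edge at one end; the terminal node there is the unique short simple root (B_7). One simple-root ordering that puts it in standard form is (alpha_1, alpha_7, alpha_3, alpha_2, alpha_4, alpha_5, alpha_6). So the algebra is type B_7, i.e. so(15).

B7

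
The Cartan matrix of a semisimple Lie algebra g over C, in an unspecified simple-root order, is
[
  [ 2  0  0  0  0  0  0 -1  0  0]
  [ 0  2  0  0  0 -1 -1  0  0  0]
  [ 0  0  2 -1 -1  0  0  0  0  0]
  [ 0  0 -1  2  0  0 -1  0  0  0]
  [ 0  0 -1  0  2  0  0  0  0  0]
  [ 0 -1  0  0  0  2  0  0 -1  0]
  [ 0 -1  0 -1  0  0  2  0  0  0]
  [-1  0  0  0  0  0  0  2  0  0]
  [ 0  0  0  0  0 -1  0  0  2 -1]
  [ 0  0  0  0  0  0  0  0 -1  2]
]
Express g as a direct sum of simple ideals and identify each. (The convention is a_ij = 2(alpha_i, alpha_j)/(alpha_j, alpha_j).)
The diagram associated to this matrix has two connected components: the simple roots {alpha_1, alpha_8} form a chain of 2 nodes with single edges (A_2), and {alpha_2, alpha_3, alpha_4, alpha_5, alpha_6, alpha_7, alpha_9, alpha_10} form a chain of 8 nodes with single edges (A_8). A semisimple Lie algebra decomposes uniquely as the direct sum of simple ideals, one per connected component of its Dynkin diagram, so g ≅ A_2 ⊕ A_8 (dimension 8 + 80 = 88).

A_2 (sl(3)) ⊕ A_8 (sl(9))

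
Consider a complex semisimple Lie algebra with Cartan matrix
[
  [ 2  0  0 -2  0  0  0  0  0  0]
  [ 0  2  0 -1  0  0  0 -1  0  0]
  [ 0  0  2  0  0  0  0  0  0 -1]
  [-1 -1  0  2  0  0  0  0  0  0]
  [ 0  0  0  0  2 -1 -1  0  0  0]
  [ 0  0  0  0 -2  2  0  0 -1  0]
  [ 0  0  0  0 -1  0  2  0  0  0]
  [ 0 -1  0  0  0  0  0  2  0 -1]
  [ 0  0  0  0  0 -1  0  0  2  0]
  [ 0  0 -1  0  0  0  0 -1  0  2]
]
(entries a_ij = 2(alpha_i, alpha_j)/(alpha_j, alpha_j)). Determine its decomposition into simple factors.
C_6 ⊕ F_4

The diagram associated to this matrix has two connected components: the simple roots {alpha_1, alpha_2, alpha_3, alpha_4, alpha_8, alpha_10} form a chain of 6 nodes with a double edge at one end; the terminal node there is the unique long simple root (C_6), and {alpha_5, alpha_6, alpha_7, alpha_9} form a chain of 4 nodes with a double edge between the middle two (F_4). A semisimple Lie algebra decomposes uniquely as the direct sum of simple ideals, one per connected component of its Dynkin diagram, so g ≅ C_6 ⊕ F_4 (dimension 78 + 52 = 130).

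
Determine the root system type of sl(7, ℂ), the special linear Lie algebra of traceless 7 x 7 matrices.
This is sl(7), which has dimension 7^2 - 1 = 48 and rank 7 - 1 = 6 (a Cartan subalgebra is the diagonal traceless matrices). In the classification of classical Lie algebras, the special linear algebra sl(n+1) has type A_n; here n = 6, so the Dynkin diagram is a chain of 6 nodes with single edges (A_6). Hence the type is A_6.

A_6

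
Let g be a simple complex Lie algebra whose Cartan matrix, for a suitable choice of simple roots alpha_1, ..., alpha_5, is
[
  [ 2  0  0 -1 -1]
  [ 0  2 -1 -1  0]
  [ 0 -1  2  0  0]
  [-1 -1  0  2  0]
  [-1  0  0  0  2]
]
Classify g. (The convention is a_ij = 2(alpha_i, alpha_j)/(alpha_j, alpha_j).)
type A_5

The matrix has rank 5 with 2's on the diagonal. Reading the off-diagonal entries as Dynkin edges (a single edge where a_ij = a_ji = -1; a double or triple edge where a_ij * a_ji = 2 or 3), the diagram is a chain of 5 nodes with single edges (A_5). One simple-root ordering that puts it in standard form is (alpha_3, alpha_2, alpha_4, alpha_1, alpha_5). So the algebra is type A_5, i.e. sl(6).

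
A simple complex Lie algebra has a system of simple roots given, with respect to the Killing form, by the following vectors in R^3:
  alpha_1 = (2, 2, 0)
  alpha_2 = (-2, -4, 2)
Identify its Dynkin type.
G_2

Compute the Cartan integers a_ij = 2(alpha_i, alpha_j)/(alpha_j, alpha_j); the resulting 2x2 Cartan matrix is
[[2, -1], [-3, 2]].
The roots have two lengths (squared-length ratio 3:1); the short ones are alpha_{1}. The associated Dynkin diagram is two nodes joined by a triple edge (G_2), so the type is G_2.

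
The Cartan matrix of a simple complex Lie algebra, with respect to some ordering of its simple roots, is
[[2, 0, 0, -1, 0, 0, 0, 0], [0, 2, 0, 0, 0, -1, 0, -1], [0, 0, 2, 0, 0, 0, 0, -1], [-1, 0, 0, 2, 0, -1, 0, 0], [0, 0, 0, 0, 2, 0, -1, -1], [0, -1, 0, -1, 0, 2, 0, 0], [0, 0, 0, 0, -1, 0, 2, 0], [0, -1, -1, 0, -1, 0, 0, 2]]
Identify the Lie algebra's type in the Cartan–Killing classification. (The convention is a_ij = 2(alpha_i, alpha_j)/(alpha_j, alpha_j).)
type E_8

The matrix has rank 8 with 2's on the diagonal. Reading the off-diagonal entries as Dynkin edges (a single edge where a_ij = a_ji = -1; a double or triple edge where a_ij * a_ji = 2 or 3), the diagram is a chain of 7 nodes with one extra node attached to the third node from one end (E_8). One simple-root ordering that puts it in standard form is (alpha_7, alpha_3, alpha_5, alpha_8, alpha_2, alpha_6, alpha_4, alpha_1). So the algebra is type E_8.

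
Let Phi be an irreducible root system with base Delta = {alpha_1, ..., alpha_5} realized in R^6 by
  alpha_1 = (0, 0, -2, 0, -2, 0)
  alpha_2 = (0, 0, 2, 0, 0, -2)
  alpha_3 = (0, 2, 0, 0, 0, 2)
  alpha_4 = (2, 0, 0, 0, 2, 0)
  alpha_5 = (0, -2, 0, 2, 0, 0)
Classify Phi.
type A_5

Compute the Cartan integers a_ij = 2(alpha_i, alpha_j)/(alpha_j, alpha_j); the resulting 5x5 Cartan matrix is
[[2, -1, 0, -1, 0], [-1, 2, -1, 0, 0], [0, -1, 2, 0, -1], [-1, 0, 0, 2, 0], [0, 0, -1, 0, 2]].
All simple roots have the same length, so the diagram is simply laced. The associated Dynkin diagram is a chain of 5 nodes with single edges (A_5), so the type is A_5 (the algebra sl(6)).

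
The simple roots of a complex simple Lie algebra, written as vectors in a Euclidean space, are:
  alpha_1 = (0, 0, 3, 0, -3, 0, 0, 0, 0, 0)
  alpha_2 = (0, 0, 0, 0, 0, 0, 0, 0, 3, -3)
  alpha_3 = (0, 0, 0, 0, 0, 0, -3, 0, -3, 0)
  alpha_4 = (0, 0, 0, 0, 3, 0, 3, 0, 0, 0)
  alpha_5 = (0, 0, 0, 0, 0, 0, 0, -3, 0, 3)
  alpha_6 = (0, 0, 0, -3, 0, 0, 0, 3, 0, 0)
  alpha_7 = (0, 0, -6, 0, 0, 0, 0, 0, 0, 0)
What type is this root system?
type C_7

Compute the Cartan integers a_ij = 2(alpha_i, alpha_j)/(alpha_j, alpha_j); the resulting 7x7 Cartan matrix is
[[2, 0, 0, -1, 0, 0, -1], [0, 2, -1, 0, -1, 0, 0], [0, -1, 2, -1, 0, 0, 0], [-1, 0, -1, 2, 0, 0, 0], [0, -1, 0, 0, 2, -1, 0], [0, 0, 0, 0, -1, 2, 0], [-2, 0, 0, 0, 0, 0, 2]].
The roots have two lengths (squared-length ratio 2:1); the short ones are alpha_{1,2,3,4,5,6}. The associated Dynkin diagram is a chain of 7 nodes with a double edge at one end; the terminal node there is the unique long simple root (C_7), so the type is C_7 (the algebra sp(14)).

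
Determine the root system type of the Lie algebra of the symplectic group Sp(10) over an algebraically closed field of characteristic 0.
C_5 (sp(10))

This is sp(10), which has dimension 10(10+1)/2 = 55 and rank 10/2 = 5. In the classification of classical Lie algebras, the symplectic algebra sp(2n) has type C_n; here n = 5, so the Dynkin diagram is a chain of 5 nodes with a double edge at one end; the terminal node there is the unique long simple root (C_5). Hence the type is C_5.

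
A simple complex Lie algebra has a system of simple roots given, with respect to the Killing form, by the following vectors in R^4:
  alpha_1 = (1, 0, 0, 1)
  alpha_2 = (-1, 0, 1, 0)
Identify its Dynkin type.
A2

Compute the Cartan integers a_ij = 2(alpha_i, alpha_j)/(alpha_j, alpha_j); the resulting 2x2 Cartan matrix is
[[2, -1], [-1, 2]].
All simple roots have the same length, so the diagram is simply laced. The associated Dynkin diagram is a chain of 2 nodes with single edges (A_2), so the type is A_2 (the algebra sl(3)).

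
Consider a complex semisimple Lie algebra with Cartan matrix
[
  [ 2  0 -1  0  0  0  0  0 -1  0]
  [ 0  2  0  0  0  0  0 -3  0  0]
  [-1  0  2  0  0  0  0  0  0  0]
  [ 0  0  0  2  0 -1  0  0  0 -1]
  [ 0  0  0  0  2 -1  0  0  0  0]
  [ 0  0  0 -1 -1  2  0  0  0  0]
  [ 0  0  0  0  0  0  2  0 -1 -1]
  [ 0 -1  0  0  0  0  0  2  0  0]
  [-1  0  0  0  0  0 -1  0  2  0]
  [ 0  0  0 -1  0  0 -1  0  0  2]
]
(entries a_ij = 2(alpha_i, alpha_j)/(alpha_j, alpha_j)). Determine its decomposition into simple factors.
The diagram associated to this matrix has two connected components: the simple roots {alpha_1, alpha_3, alpha_4, alpha_5, alpha_6, alpha_7, alpha_9, alpha_10} form a chain of 8 nodes with single edges (A_8), and {alpha_2, alpha_8} form two nodes joined by a triple edge (G_2). A semisimple Lie algebra decomposes uniquely as the direct sum of simple ideals, one per connected component of its Dynkin diagram, so g ≅ A_8 ⊕ G_2 (dimension 80 + 14 = 94).

A8 + G2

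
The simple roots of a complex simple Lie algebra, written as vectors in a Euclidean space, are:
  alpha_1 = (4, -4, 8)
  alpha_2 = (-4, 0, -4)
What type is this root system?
Compute the Cartan integers a_ij = 2(alpha_i, alpha_j)/(alpha_j, alpha_j); the resulting 2x2 Cartan matrix is
[[2, -3], [-1, 2]].
The roots have two lengths (squared-length ratio 3:1); the short ones are alpha_{2}. The associated Dynkin diagram is two nodes joined by a triple edge (G_2), so the type is G_2.

G2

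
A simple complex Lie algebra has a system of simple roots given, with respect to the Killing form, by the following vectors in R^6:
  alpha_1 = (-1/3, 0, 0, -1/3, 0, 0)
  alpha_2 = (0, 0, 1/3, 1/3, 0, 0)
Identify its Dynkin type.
Compute the Cartan integers a_ij = 2(alpha_i, alpha_j)/(alpha_j, alpha_j); the resulting 2x2 Cartan matrix is
[[2, -1], [-1, 2]].
All simple roots have the same length, so the diagram is simply laced. The associated Dynkin diagram is a chain of 2 nodes with single edges (A_2), so the type is A_2 (the algebra sl(3)).

A2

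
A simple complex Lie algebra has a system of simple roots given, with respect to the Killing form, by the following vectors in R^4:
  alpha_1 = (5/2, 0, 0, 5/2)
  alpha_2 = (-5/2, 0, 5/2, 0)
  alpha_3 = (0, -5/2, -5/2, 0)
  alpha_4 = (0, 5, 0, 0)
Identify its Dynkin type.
Compute the Cartan integers a_ij = 2(alpha_i, alpha_j)/(alpha_j, alpha_j); the resulting 4x4 Cartan matrix is
[[2, -1, 0, 0], [-1, 2, -1, 0], [0, -1, 2, -1], [0, 0, -2, 2]].
The roots have two lengths (squared-length ratio 2:1); the short ones are alpha_{1,2,3}. The associated Dynkin diagram is a chain of 4 nodes with a double edge at one end; the terminal node there is the unique long simple root (C_4), so the type is C_4 (the algebra sp(8)).

C_4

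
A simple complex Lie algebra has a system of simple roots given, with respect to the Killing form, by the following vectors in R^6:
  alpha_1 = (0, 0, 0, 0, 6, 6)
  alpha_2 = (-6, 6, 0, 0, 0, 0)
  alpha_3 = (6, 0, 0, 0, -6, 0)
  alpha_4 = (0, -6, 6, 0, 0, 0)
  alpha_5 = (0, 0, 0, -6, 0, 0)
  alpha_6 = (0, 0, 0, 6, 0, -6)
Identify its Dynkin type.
B_6 (so(13))

Compute the Cartan integers a_ij = 2(alpha_i, alpha_j)/(alpha_j, alpha_j); the resulting 6x6 Cartan matrix is
[[2, 0, -1, 0, 0, -1], [0, 2, -1, -1, 0, 0], [-1, -1, 2, 0, 0, 0], [0, -1, 0, 2, 0, 0], [0, 0, 0, 0, 2, -1], [-1, 0, 0, 0, -2, 2]].
The roots have two lengths (squared-length ratio 2:1); the short ones are alpha_{5}. The associated Dynkin diagram is a chain of 6 nodes with a double edge at one end; the terminal node there is the unique short simple root (B_6), so the type is B_6 (the algebra so(13)).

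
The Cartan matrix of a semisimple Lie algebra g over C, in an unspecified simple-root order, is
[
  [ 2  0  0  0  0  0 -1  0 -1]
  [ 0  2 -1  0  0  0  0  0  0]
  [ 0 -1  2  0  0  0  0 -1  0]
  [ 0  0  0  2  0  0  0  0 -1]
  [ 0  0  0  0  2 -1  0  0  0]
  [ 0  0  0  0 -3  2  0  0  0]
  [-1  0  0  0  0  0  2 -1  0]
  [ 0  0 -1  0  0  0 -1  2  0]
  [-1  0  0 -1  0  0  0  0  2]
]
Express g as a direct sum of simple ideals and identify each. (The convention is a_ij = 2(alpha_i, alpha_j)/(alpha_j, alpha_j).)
type A_7 + type G_2

The diagram associated to this matrix has two connected components: the simple roots {alpha_1, alpha_2, alpha_3, alpha_4, alpha_7, alpha_8, alpha_9} form a chain of 7 nodes with single edges (A_7), and {alpha_5, alpha_6} form two nodes joined by a triple edge (G_2). A semisimple Lie algebra decomposes uniquely as the direct sum of simple ideals, one per connected component of its Dynkin diagram, so g ≅ A_7 ⊕ G_2 (dimension 63 + 14 = 77).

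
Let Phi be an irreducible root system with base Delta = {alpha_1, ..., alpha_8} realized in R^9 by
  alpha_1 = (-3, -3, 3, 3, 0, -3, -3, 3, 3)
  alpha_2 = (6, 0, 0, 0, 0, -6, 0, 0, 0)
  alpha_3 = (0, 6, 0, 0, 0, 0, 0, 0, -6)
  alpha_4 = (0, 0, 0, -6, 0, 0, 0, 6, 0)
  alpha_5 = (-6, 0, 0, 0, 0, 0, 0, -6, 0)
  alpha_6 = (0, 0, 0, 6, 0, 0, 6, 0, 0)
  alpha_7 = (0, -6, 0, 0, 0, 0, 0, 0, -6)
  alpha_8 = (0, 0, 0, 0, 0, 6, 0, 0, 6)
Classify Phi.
Compute the Cartan integers a_ij = 2(alpha_i, alpha_j)/(alpha_j, alpha_j); the resulting 8x8 Cartan matrix is
[[2, 0, -1, 0, 0, 0, 0, 0], [0, 2, 0, 0, -1, 0, 0, -1], [-1, 0, 2, 0, 0, 0, 0, -1], [0, 0, 0, 2, -1, -1, 0, 0], [0, -1, 0, -1, 2, 0, 0, 0], [0, 0, 0, -1, 0, 2, 0, 0], [0, 0, 0, 0, 0, 0, 2, -1], [0, -1, -1, 0, 0, 0, -1, 2]].
All simple roots have the same length, so the diagram is simply laced. The associated Dynkin diagram is a chain of 7 nodes with one extra node attached to the third node from one end (E_8), so the type is E_8.

E8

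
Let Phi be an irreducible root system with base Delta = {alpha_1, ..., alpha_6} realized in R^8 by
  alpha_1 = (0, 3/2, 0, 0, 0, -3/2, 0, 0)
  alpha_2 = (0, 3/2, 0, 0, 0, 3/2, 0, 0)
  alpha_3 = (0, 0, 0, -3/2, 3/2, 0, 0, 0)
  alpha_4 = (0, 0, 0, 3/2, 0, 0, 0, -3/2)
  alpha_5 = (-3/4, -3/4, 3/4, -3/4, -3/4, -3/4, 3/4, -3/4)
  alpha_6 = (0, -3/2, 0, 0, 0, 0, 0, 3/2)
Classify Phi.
Compute the Cartan integers a_ij = 2(alpha_i, alpha_j)/(alpha_j, alpha_j); the resulting 6x6 Cartan matrix is
[[2, 0, 0, 0, 0, -1], [0, 2, 0, 0, -1, -1], [0, 0, 2, -1, 0, 0], [0, 0, -1, 2, 0, -1], [0, -1, 0, 0, 2, 0], [-1, -1, 0, -1, 0, 2]].
All simple roots have the same length, so the diagram is simply laced. The associated Dynkin diagram is a chain of 5 nodes with one extra node attached to the third node from one end (E_6), so the type is E_6.

E6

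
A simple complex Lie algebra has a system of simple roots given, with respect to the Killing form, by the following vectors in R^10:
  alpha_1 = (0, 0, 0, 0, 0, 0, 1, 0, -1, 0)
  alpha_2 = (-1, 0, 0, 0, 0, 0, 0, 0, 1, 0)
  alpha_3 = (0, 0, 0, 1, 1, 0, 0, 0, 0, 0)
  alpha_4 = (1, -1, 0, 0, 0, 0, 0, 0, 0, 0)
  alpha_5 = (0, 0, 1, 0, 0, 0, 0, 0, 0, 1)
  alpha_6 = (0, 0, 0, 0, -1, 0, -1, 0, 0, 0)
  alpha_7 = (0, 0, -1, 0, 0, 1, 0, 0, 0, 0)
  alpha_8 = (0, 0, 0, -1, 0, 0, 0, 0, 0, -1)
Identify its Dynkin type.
A8

Compute the Cartan integers a_ij = 2(alpha_i, alpha_j)/(alpha_j, alpha_j); the resulting 8x8 Cartan matrix is
[[2, -1, 0, 0, 0, -1, 0, 0], [-1, 2, 0, -1, 0, 0, 0, 0], [0, 0, 2, 0, 0, -1, 0, -1], [0, -1, 0, 2, 0, 0, 0, 0], [0, 0, 0, 0, 2, 0, -1, -1], [-1, 0, -1, 0, 0, 2, 0, 0], [0, 0, 0, 0, -1, 0, 2, 0], [0, 0, -1, 0, -1, 0, 0, 2]].
All simple roots have the same length, so the diagram is simply laced. The associated Dynkin diagram is a chain of 8 nodes with single edges (A_8), so the type is A_8 (the algebra sl(9)).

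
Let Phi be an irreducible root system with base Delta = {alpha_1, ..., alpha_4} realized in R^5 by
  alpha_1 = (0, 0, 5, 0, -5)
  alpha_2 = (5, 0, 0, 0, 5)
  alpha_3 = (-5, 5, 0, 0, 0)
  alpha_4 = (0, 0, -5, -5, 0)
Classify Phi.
Compute the Cartan integers a_ij = 2(alpha_i, alpha_j)/(alpha_j, alpha_j); the resulting 4x4 Cartan matrix is
[[2, -1, 0, -1], [-1, 2, -1, 0], [0, -1, 2, 0], [-1, 0, 0, 2]].
All simple roots have the same length, so the diagram is simply laced. The associated Dynkin diagram is a chain of 4 nodes with single edges (A_4), so the type is A_4 (the algebra sl(5)).

A_4 (sl(5))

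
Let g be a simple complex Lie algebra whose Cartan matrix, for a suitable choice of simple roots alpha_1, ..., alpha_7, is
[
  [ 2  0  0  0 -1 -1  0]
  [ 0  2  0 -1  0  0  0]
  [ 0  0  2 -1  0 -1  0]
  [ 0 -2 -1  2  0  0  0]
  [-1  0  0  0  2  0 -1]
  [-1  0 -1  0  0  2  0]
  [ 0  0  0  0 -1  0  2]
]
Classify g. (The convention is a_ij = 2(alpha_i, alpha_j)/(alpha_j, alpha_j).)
type B_7

The matrix has rank 7 with 2's on the diagonal. Reading the off-diagonal entries as Dynkin edges (a single edge where a_ij = a_ji = -1; a double or triple edge where a_ij * a_ji = 2 or 3), the diagram is a chain of 7 nodes with a double edge at one end; the terminal node there is the unique short simple root (B_7). One simple-root ordering that puts it in standard form is (alpha_7, alpha_5, alpha_1, alpha_6, alpha_3, alpha_4, alpha_2). So the algebra is type B_7, i.e. so(15).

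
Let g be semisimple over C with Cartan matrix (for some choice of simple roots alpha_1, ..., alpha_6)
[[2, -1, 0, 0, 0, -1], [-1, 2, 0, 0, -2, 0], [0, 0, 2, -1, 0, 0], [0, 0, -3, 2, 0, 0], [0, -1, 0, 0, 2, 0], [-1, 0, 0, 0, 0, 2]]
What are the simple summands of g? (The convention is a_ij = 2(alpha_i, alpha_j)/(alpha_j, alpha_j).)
The diagram associated to this matrix has two connected components: the simple roots {alpha_1, alpha_2, alpha_5, alpha_6} form a chain of 4 nodes with a double edge at one end; the terminal node there is the unique short simple root (B_4), and {alpha_3, alpha_4} form two nodes joined by a triple edge (G_2). A semisimple Lie algebra decomposes uniquely as the direct sum of simple ideals, one per connected component of its Dynkin diagram, so g ≅ B_4 ⊕ G_2 (dimension 36 + 14 = 50).

type B_4 + type G_2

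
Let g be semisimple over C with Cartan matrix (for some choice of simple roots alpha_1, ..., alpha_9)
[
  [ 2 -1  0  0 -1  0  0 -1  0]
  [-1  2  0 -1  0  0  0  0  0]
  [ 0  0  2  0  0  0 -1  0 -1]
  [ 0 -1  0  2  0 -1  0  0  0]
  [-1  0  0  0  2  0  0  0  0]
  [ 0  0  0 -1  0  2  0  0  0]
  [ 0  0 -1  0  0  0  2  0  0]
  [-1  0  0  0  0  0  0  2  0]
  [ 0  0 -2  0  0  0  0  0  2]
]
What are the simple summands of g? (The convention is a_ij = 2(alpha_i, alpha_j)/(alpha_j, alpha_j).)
The diagram associated to this matrix has two connected components: the simple roots {alpha_3, alpha_7, alpha_9} form a chain of 3 nodes with a double edge at one end; the terminal node there is the unique long simple root (C_3), and {alpha_1, alpha_2, alpha_4, alpha_5, alpha_6, alpha_8} form a chain of 4 nodes with a fork of two nodes at one end (D_6). A semisimple Lie algebra decomposes uniquely as the direct sum of simple ideals, one per connected component of its Dynkin diagram, so g ≅ C_3 ⊕ D_6 (dimension 21 + 66 = 87).

C3 ⊕ D6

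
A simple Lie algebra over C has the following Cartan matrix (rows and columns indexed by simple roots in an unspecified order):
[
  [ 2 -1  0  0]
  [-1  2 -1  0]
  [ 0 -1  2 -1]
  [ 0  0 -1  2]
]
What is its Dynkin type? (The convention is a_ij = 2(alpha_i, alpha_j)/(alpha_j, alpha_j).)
A_4

The matrix has rank 4 with 2's on the diagonal. Reading the off-diagonal entries as Dynkin edges (a single edge where a_ij = a_ji = -1; a double or triple edge where a_ij * a_ji = 2 or 3), the diagram is a chain of 4 nodes with single edges (A_4). One simple-root ordering that puts it in standard form is (alpha_1, alpha_2, alpha_3, alpha_4). So the algebra is type A_4, i.e. sl(5).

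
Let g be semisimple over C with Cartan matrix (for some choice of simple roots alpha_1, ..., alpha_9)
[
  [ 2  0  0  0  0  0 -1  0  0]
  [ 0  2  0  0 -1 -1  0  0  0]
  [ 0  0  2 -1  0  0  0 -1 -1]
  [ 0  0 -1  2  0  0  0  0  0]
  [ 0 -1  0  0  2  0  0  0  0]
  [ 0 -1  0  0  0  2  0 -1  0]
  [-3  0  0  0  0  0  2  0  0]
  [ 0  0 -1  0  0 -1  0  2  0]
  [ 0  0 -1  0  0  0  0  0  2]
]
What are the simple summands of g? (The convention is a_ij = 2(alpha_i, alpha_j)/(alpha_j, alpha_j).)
D_7 + G_2

The diagram associated to this matrix has two connected components: the simple roots {alpha_2, alpha_3, alpha_4, alpha_5, alpha_6, alpha_8, alpha_9} form a chain of 5 nodes with a fork of two nodes at one end (D_7), and {alpha_1, alpha_7} form two nodes joined by a triple edge (G_2). A semisimple Lie algebra decomposes uniquely as the direct sum of simple ideals, one per connected component of its Dynkin diagram, so g ≅ D_7 ⊕ G_2 (dimension 91 + 14 = 105).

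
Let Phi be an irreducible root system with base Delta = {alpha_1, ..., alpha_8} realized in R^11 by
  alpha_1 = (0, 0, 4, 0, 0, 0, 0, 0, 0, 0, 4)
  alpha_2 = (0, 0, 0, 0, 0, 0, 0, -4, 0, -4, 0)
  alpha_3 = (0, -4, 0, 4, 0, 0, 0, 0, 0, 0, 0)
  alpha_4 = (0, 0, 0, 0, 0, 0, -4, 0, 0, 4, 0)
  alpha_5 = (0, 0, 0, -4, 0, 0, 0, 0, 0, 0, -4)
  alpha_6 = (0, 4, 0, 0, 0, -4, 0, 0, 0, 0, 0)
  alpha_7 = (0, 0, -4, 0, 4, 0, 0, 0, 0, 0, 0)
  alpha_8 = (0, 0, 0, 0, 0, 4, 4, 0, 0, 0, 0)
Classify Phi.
A8

Compute the Cartan integers a_ij = 2(alpha_i, alpha_j)/(alpha_j, alpha_j); the resulting 8x8 Cartan matrix is
[[2, 0, 0, 0, -1, 0, -1, 0], [0, 2, 0, -1, 0, 0, 0, 0], [0, 0, 2, 0, -1, -1, 0, 0], [0, -1, 0, 2, 0, 0, 0, -1], [-1, 0, -1, 0, 2, 0, 0, 0], [0, 0, -1, 0, 0, 2, 0, -1], [-1, 0, 0, 0, 0, 0, 2, 0], [0, 0, 0, -1, 0, -1, 0, 2]].
All simple roots have the same length, so the diagram is simply laced. The associated Dynkin diagram is a chain of 8 nodes with single edges (A_8), so the type is A_8 (the algebra sl(9)).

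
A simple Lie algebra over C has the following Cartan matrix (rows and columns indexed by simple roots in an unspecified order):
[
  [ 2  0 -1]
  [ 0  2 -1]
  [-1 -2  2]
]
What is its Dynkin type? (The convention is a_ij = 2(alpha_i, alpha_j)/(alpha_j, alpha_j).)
B_3

The matrix has rank 3 with 2's on the diagonal. Reading the off-diagonal entries as Dynkin edges (a single edge where a_ij = a_ji = -1; a double or triple edge where a_ij * a_ji = 2 or 3), the diagram is a chain of 3 nodes with a double edge at one end; the terminal node there is the unique short simple root (B_3). One simple-root ordering that puts it in standard form is (alpha_1, alpha_3, alpha_2). So the algebra is type B_3, i.e. so(7).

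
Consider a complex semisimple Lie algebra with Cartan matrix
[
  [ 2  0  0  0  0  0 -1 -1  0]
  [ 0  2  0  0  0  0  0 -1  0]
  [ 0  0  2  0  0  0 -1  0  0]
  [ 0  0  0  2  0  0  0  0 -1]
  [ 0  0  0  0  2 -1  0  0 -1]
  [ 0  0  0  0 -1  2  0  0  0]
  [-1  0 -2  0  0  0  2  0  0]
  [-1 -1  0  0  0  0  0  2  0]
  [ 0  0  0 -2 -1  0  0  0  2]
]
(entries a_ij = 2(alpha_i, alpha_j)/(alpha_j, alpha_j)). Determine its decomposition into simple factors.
B_4 (so(9)) ⊕ B_5 (so(11))

The diagram associated to this matrix has two connected components: the simple roots {alpha_4, alpha_5, alpha_6, alpha_9} form a chain of 4 nodes with a double edge at one end; the terminal node there is the unique short simple root (B_4), and {alpha_1, alpha_2, alpha_3, alpha_7, alpha_8} form a chain of 5 nodes with a double edge at one end; the terminal node there is the unique short simple root (B_5). A semisimple Lie algebra decomposes uniquely as the direct sum of simple ideals, one per connected component of its Dynkin diagram, so g ≅ B_4 ⊕ B_5 (dimension 36 + 55 = 91).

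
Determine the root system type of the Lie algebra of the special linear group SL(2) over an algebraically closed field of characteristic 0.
This is sl(2), which has dimension 2^2 - 1 = 3 and rank 2 - 1 = 1 (a Cartan subalgebra is the diagonal traceless matrices). In the classification of classical Lie algebras, the special linear algebra sl(n+1) has type A_n; here n = 1, so the Dynkin diagram is a chain of 1 nodes with single edges (A_1). Hence the type is A_1.

A1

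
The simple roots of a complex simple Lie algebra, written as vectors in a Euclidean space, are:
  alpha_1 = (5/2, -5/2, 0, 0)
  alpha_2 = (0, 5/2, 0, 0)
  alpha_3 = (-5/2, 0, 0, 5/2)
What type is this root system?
type B_3

Compute the Cartan integers a_ij = 2(alpha_i, alpha_j)/(alpha_j, alpha_j); the resulting 3x3 Cartan matrix is
[[2, -2, -1], [-1, 2, 0], [-1, 0, 2]].
The roots have two lengths (squared-length ratio 2:1); the short ones are alpha_{2}. The associated Dynkin diagram is a chain of 3 nodes with a double edge at one end; the terminal node there is the unique short simple root (B_3), so the type is B_3 (the algebra so(7)).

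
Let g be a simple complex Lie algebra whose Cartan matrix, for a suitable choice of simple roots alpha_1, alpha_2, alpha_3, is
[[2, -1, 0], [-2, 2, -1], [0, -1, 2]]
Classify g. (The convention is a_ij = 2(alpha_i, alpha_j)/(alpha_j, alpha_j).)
The matrix has rank 3 with 2's on the diagonal. Reading the off-diagonal entries as Dynkin edges (a single edge where a_ij = a_ji = -1; a double or triple edge where a_ij * a_ji = 2 or 3), the diagram is a chain of 3 nodes with a double edge at one end; the terminal node there is the unique short simple root (B_3). One simple-root ordering that puts it in standard form is (alpha_3, alpha_2, alpha_1). So the algebra is type B_3, i.e. so(7).

B_3 (so(7))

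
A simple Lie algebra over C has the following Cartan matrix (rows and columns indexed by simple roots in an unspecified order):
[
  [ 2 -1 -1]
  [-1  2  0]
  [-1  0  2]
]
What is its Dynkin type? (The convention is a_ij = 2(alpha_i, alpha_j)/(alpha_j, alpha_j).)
type A_3

The matrix has rank 3 with 2's on the diagonal. Reading the off-diagonal entries as Dynkin edges (a single edge where a_ij = a_ji = -1; a double or triple edge where a_ij * a_ji = 2 or 3), the diagram is a chain of 3 nodes with single edges (A_3). One simple-root ordering that puts it in standard form is (alpha_2, alpha_1, alpha_3). So the algebra is type A_3, i.e. sl(4).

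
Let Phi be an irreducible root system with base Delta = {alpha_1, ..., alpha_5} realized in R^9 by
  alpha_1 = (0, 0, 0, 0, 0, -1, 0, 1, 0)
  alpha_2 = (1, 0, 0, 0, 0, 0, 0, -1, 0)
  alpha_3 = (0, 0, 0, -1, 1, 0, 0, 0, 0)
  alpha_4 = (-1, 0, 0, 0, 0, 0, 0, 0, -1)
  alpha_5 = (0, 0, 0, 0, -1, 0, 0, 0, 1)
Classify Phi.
A_5 (sl(6))

Compute the Cartan integers a_ij = 2(alpha_i, alpha_j)/(alpha_j, alpha_j); the resulting 5x5 Cartan matrix is
[[2, -1, 0, 0, 0], [-1, 2, 0, -1, 0], [0, 0, 2, 0, -1], [0, -1, 0, 2, -1], [0, 0, -1, -1, 2]].
All simple roots have the same length, so the diagram is simply laced. The associated Dynkin diagram is a chain of 5 nodes with single edges (A_5), so the type is A_5 (the algebra sl(6)).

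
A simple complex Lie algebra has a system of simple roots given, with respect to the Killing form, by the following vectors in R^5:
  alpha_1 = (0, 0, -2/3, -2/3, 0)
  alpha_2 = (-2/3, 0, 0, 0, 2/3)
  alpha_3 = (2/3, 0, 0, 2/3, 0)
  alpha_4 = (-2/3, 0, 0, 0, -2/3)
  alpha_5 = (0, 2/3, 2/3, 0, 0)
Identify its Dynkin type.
D_5

Compute the Cartan integers a_ij = 2(alpha_i, alpha_j)/(alpha_j, alpha_j); the resulting 5x5 Cartan matrix is
[[2, 0, -1, 0, -1], [0, 2, -1, 0, 0], [-1, -1, 2, -1, 0], [0, 0, -1, 2, 0], [-1, 0, 0, 0, 2]].
All simple roots have the same length, so the diagram is simply laced. The associated Dynkin diagram is a chain of 3 nodes with a fork of two nodes at one end (D_5), so the type is D_5 (the algebra so(10)).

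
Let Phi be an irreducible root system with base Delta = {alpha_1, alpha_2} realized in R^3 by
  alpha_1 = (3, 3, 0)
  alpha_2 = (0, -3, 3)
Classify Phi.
type A_2

Compute the Cartan integers a_ij = 2(alpha_i, alpha_j)/(alpha_j, alpha_j); the resulting 2x2 Cartan matrix is
[[2, -1], [-1, 2]].
All simple roots have the same length, so the diagram is simply laced. The associated Dynkin diagram is a chain of 2 nodes with single edges (A_2), so the type is A_2 (the algebra sl(3)).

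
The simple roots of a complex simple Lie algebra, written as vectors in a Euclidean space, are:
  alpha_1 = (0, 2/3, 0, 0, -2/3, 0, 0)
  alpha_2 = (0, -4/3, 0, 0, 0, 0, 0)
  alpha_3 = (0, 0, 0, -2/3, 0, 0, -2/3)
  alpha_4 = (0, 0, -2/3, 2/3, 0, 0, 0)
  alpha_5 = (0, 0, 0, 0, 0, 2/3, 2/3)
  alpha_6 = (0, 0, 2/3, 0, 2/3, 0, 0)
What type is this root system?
Compute the Cartan integers a_ij = 2(alpha_i, alpha_j)/(alpha_j, alpha_j); the resulting 6x6 Cartan matrix is
[[2, -1, 0, 0, 0, -1], [-2, 2, 0, 0, 0, 0], [0, 0, 2, -1, -1, 0], [0, 0, -1, 2, 0, -1], [0, 0, -1, 0, 2, 0], [-1, 0, 0, -1, 0, 2]].
The roots have two lengths (squared-length ratio 2:1); the short ones are alpha_{1,3,4,5,6}. The associated Dynkin diagram is a chain of 6 nodes with a double edge at one end; the terminal node there is the unique long simple root (C_6), so the type is C_6 (the algebra sp(12)).

type C_6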